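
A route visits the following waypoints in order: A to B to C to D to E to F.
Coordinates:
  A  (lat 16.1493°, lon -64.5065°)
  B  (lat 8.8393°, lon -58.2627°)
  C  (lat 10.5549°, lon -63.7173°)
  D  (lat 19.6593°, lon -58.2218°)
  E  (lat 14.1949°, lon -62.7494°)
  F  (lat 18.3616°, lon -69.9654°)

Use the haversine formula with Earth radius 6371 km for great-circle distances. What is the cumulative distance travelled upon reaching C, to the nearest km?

Leg distances:
A→B: 1058.0 km  (cumulative 1058.0 km)
B→C: 627.5 km  (cumulative 1685.6 km)
Cumulative distance at C ≈ 1686 km.

1686 km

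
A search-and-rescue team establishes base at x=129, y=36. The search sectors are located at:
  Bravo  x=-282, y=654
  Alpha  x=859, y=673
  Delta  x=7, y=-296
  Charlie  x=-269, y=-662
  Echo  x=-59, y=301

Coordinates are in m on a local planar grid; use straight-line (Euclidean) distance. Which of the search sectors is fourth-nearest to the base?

Charlie

Distance to each, sorted:
Echo: 324.9 m
Delta: 353.7 m
Bravo: 742.2 m
Charlie: 803.5 m
Alpha: 968.8 m
The fourth-nearest is Charlie at 803.5 m.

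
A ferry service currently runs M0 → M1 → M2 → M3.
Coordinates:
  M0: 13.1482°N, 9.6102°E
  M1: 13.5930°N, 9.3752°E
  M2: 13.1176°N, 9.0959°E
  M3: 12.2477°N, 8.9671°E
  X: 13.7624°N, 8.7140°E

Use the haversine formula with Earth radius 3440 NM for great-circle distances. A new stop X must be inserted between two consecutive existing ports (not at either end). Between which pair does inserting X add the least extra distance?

Added distance for inserting X between each consecutive pair:
M0–M1: 73.9 NM
M1–M2: 51.7 NM
M2–M3: 84.0 NM
Smallest added distance is 51.7 NM, inserting between M1 and M2.

between M1 and M2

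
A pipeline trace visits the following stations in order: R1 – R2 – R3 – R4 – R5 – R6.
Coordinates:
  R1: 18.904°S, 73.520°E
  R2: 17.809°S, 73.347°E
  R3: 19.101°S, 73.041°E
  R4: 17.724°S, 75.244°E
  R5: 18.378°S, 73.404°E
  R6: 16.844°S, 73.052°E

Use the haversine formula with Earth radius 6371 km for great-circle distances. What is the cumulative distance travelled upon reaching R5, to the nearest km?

756 km

Leg distances:
R1→R2: 123.1 km  (cumulative 123.1 km)
R2→R3: 147.2 km  (cumulative 270.4 km)
R3→R4: 278.3 km  (cumulative 548.7 km)
R4→R5: 207.7 km  (cumulative 756.4 km)
Cumulative distance at R5 ≈ 756 km.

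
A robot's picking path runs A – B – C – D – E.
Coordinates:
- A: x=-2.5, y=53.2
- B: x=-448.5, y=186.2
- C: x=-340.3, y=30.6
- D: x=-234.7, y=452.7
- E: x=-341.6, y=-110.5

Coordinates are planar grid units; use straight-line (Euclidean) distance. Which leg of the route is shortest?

B–C

Leg distances:
A→B: 465.4
B→C: 189.5
C→D: 435.1
D→E: 573.3
The shortest leg is B–C at 189.5.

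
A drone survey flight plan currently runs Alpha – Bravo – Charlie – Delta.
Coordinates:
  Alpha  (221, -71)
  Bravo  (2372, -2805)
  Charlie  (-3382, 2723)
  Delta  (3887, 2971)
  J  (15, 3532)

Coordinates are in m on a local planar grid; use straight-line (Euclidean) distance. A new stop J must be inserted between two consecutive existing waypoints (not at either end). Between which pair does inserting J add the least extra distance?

between Charlie and Delta

Added distance for inserting J between each consecutive pair:
Alpha–Bravo: 6891.3 m
Bravo–Charlie: 2274.0 m
Charlie–Delta: 131.2 m
Smallest added distance is 131.2 m, inserting between Charlie and Delta.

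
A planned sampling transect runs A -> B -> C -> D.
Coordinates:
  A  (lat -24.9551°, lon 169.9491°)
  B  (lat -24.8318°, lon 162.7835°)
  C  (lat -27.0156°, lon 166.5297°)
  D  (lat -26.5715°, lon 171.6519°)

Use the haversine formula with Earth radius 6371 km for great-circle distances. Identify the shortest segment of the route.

Leg distances:
A→B: 722.8 km
B→C: 446.4 km
C→D: 510.8 km
The shortest leg is B–C at 446.4 km.

B–C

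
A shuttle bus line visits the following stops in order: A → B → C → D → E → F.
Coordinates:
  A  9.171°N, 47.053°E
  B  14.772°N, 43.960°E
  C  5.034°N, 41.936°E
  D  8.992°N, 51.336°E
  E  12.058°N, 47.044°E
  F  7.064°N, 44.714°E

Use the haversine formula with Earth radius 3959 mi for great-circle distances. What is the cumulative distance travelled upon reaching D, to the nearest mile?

Leg distances:
A→B: 439.8 mi  (cumulative 439.8 mi)
B→C: 686.8 mi  (cumulative 1126.6 mi)
C→D: 700.1 mi  (cumulative 1826.8 mi)
Cumulative distance at D ≈ 1827 mi.

1827 mi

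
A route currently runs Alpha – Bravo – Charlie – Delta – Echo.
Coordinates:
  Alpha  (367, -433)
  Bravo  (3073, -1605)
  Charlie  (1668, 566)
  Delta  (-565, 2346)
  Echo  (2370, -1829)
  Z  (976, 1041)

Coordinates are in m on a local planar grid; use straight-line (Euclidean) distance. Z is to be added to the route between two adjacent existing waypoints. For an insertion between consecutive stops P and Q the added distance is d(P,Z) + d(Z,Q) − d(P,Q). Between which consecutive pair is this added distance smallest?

between Charlie and Delta

Added distance for inserting Z between each consecutive pair:
Alpha–Bravo: 2022.2 m
Bravo–Charlie: 1629.6 m
Charlie–Delta: 3.0 m
Delta–Echo: 106.6 m
Smallest added distance is 3.0 m, inserting between Charlie and Delta.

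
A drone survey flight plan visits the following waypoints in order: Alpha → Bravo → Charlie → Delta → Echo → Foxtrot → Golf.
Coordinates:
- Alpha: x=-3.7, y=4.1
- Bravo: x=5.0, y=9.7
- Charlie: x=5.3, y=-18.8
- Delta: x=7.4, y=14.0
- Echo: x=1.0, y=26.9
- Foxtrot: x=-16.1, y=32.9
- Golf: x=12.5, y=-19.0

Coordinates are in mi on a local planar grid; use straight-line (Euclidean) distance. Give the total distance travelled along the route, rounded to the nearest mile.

163 mi

Leg distances:
Alpha→Bravo: 10.3 mi  (cumulative 10.3 mi)
Bravo→Charlie: 28.5 mi  (cumulative 38.8 mi)
Charlie→Delta: 32.9 mi  (cumulative 71.7 mi)
Delta→Echo: 14.4 mi  (cumulative 86.1 mi)
Echo→Foxtrot: 18.1 mi  (cumulative 104.2 mi)
Foxtrot→Golf: 59.3 mi  (cumulative 163.5 mi)
Total route length ≈ 163 mi.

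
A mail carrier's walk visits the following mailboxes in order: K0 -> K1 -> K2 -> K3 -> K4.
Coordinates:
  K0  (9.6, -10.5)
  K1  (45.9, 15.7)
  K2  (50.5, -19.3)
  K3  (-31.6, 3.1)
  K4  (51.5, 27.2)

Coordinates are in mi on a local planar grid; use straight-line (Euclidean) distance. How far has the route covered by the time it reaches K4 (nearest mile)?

252 mi

Leg distances:
K0→K1: 44.8 mi  (cumulative 44.8 mi)
K1→K2: 35.3 mi  (cumulative 80.1 mi)
K2→K3: 85.1 mi  (cumulative 165.2 mi)
K3→K4: 86.5 mi  (cumulative 251.7 mi)
Cumulative distance at K4 ≈ 252 mi.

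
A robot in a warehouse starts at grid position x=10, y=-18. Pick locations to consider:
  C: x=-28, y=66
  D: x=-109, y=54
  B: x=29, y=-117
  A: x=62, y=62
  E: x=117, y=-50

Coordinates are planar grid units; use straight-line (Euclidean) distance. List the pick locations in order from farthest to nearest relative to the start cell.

D, E, B, A, C

Computing each straight-line distance from x=10, y=-18:
D x=-109, y=54: 139.1
E x=117, y=-50: 111.7
B x=29, y=-117: 100.8
A x=62, y=62: 95.4
C x=-28, y=66: 92.2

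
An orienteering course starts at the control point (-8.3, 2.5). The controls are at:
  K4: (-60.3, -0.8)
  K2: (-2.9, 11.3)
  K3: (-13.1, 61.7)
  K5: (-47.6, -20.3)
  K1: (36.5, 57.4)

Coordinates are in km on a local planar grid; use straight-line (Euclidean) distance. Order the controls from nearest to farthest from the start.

Computing each straight-line distance from (-8.3, 2.5):
K2 (-2.9, 11.3): 10.3 km
K5 (-47.6, -20.3): 45.4 km
K4 (-60.3, -0.8): 52.1 km
K3 (-13.1, 61.7): 59.4 km
K1 (36.5, 57.4): 70.9 km

K2, K5, K4, K3, K1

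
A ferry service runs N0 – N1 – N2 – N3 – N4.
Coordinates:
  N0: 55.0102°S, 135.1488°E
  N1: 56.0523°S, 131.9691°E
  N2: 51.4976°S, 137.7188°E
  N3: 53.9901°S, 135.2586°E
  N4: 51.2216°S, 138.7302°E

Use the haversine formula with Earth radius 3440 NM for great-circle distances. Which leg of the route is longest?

N1–N2

Leg distances:
N0→N1: 124.8 NM
N1→N2: 340.9 NM
N2→N3: 174.3 NM
N3→N4: 208.9 NM
The longest leg is N1–N2 at 340.9 NM.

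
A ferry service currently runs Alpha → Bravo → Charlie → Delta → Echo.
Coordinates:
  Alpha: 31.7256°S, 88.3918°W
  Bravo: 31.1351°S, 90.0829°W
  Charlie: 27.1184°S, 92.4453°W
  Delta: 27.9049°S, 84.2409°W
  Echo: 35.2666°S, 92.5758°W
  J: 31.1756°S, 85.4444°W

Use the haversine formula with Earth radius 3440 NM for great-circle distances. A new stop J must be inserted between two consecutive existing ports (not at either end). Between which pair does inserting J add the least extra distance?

Added distance for inserting J between each consecutive pair:
Alpha–Bravo: 299.2 NM
Bravo–Charlie: 407.6 NM
Charlie–Delta: 207.2 NM
Delta–Echo: 26.7 NM
Smallest added distance is 26.7 NM, inserting between Delta and Echo.

between Delta and Echo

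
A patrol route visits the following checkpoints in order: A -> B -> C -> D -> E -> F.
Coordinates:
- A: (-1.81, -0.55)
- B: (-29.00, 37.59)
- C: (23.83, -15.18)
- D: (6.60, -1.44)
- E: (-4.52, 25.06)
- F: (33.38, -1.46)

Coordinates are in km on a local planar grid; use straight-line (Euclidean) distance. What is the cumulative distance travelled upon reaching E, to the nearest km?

172 km

Leg distances:
A→B: 46.8 km  (cumulative 46.8 km)
B→C: 74.7 km  (cumulative 121.5 km)
C→D: 22.0 km  (cumulative 143.5 km)
D→E: 28.7 km  (cumulative 172.3 km)
Cumulative distance at E ≈ 172 km.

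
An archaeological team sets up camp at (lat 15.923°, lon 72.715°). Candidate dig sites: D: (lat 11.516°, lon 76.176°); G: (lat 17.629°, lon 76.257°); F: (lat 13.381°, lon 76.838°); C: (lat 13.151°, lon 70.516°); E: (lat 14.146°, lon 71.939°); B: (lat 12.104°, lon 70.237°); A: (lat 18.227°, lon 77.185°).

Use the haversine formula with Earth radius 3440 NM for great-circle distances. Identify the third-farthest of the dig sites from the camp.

F

Distance to each, sorted:
D: 332.8 NM
A: 291.4 NM
F: 284.0 NM
B: 270.9 NM
G: 227.9 NM
C: 209.8 NM
E: 115.8 NM
The third-farthest is F at 284.0 NM.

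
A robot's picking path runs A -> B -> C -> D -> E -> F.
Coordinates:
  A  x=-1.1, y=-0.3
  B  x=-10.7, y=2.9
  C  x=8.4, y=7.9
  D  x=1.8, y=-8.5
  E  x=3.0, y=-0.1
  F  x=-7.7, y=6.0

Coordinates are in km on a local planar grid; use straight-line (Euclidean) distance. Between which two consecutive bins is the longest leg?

B–C

Leg distances:
A→B: 10.1 km
B→C: 19.7 km
C→D: 17.7 km
D→E: 8.5 km
E→F: 12.3 km
The longest leg is B–C at 19.7 km.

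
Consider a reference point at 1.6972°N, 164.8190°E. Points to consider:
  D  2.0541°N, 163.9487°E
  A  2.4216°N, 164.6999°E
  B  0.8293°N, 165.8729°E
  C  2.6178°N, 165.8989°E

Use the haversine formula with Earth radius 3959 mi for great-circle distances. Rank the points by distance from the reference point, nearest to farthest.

A, D, B, C

Computing each great-circle distance from 1.6972°N, 164.8190°E:
A 2.4216°N, 164.6999°E: 50.7 mi
D 2.0541°N, 163.9487°E: 65.0 mi
B 0.8293°N, 165.8729°E: 94.3 mi
C 2.6178°N, 165.8989°E: 98.0 mi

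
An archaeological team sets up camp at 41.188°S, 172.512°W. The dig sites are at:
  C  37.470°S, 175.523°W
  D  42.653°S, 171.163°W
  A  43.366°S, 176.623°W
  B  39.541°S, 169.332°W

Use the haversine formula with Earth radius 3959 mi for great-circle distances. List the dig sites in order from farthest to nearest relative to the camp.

Distance from the camp at 41.188°S, 172.512°W to each:
C 37.470°S, 175.523°W: 303.1 mi
A 43.366°S, 176.623°W: 258.4 mi
B 39.541°S, 169.332°W: 202.4 mi
D 42.653°S, 171.163°W: 122.7 mi

C, A, B, D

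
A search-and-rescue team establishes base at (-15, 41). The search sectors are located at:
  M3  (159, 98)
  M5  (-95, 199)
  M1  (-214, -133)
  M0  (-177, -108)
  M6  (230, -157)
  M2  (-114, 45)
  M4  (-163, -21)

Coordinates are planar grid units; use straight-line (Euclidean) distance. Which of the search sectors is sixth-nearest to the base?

M1

Distances from the base ((-15, 41)):
M2: 99.1
M4: 160.5
M5: 177.1
M3: 183.1
M0: 220.1
M1: 264.3
M6: 315.0
The sixth-nearest is M1 at 264.3.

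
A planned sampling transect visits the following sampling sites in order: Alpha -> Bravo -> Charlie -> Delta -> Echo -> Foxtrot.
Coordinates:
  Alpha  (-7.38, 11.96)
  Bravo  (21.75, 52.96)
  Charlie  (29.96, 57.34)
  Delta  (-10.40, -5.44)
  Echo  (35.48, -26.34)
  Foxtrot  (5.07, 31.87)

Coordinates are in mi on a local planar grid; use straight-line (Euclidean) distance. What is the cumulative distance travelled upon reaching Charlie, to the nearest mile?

Leg distances:
Alpha→Bravo: 50.3 mi  (cumulative 50.3 mi)
Bravo→Charlie: 9.3 mi  (cumulative 59.6 mi)
Cumulative distance at Charlie ≈ 60 mi.

60 mi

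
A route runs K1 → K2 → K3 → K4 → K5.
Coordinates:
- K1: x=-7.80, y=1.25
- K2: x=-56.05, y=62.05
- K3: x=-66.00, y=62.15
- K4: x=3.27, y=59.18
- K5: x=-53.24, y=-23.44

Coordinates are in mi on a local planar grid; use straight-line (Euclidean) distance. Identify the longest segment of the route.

K4–K5

Leg distances:
K1→K2: 77.6 mi
K2→K3: 10.0 mi
K3→K4: 69.3 mi
K4→K5: 100.1 mi
The longest leg is K4–K5 at 100.1 mi.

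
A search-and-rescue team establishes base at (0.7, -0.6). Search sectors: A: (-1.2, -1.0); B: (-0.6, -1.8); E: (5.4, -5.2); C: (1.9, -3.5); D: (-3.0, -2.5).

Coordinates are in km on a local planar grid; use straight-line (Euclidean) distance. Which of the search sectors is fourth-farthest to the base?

Distances from the base ((0.7, -0.6)):
E: 6.6 km
D: 4.2 km
C: 3.1 km
A: 1.9 km
B: 1.8 km
The fourth-farthest is A at 1.9 km.

A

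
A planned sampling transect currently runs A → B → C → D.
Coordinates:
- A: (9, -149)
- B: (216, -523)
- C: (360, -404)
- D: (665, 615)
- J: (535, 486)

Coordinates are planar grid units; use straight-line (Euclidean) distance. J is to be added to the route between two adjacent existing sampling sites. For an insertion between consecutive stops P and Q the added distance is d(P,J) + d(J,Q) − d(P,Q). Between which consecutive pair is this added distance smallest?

between C and D

Added distance for inserting J between each consecutive pair:
A–B: 1455.3
B–C: 1778.5
C–D: 26.5
Smallest added distance is 26.5, inserting between C and D.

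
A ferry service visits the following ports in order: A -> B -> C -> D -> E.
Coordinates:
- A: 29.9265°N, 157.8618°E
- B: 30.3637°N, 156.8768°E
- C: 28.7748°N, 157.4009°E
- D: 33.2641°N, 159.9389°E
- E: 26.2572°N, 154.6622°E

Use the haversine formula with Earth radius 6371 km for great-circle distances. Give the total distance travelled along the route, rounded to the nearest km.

1775 km

Leg distances:
A→B: 106.5 km  (cumulative 106.5 km)
B→C: 183.8 km  (cumulative 290.3 km)
C→D: 554.6 km  (cumulative 844.9 km)
D→E: 930.5 km  (cumulative 1775.4 km)
Total route length ≈ 1775 km.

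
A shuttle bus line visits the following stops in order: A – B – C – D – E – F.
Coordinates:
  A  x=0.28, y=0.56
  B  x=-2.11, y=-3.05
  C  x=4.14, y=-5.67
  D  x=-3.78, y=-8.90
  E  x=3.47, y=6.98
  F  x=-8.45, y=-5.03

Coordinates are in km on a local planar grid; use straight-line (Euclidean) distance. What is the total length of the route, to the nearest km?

Leg distances:
A→B: 4.3 km  (cumulative 4.3 km)
B→C: 6.8 km  (cumulative 11.1 km)
C→D: 8.6 km  (cumulative 19.7 km)
D→E: 17.5 km  (cumulative 37.1 km)
E→F: 16.9 km  (cumulative 54.0 km)
Total route length ≈ 54 km.

54 km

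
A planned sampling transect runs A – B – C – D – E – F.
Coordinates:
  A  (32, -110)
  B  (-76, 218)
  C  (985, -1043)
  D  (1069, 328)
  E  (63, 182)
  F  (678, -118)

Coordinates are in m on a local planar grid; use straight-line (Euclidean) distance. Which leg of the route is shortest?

A–B

Leg distances:
A→B: 345.3 m
B→C: 1648.0 m
C→D: 1373.6 m
D→E: 1016.5 m
E→F: 684.3 m
The shortest leg is A–B at 345.3 m.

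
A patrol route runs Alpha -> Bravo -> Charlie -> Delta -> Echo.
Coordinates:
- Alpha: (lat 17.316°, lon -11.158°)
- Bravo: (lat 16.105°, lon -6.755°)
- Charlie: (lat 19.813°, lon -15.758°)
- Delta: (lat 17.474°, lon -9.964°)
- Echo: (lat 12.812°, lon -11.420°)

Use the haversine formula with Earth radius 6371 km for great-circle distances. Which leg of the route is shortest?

Leg distances:
Alpha→Bravo: 487.8 km
Bravo→Charlie: 1037.5 km
Charlie→Delta: 663.5 km
Delta→Echo: 541.4 km
The shortest leg is Alpha–Bravo at 487.8 km.

Alpha–Bravo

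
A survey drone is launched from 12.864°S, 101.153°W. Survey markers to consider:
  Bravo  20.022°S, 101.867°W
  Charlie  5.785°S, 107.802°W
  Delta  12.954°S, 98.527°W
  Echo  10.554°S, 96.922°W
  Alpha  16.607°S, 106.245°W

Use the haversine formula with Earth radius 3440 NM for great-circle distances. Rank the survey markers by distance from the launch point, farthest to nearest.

Computing each great-circle distance from 12.864°S, 101.153°W:
Charlie 5.785°S, 107.802°W: 579.3 NM
Bravo 20.022°S, 101.867°W: 431.7 NM
Alpha 16.607°S, 106.245°W: 371.3 NM
Echo 10.554°S, 96.922°W: 284.8 NM
Delta 12.954°S, 98.527°W: 153.8 NM

Charlie, Bravo, Alpha, Echo, Delta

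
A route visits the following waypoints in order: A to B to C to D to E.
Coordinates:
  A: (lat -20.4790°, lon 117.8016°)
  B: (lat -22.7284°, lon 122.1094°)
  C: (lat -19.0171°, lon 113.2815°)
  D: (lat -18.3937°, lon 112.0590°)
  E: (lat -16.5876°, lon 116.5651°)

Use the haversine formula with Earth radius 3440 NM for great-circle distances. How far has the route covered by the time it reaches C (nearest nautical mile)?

Leg distances:
A→B: 275.8 NM  (cumulative 275.8 NM)
B→C: 542.9 NM  (cumulative 818.7 NM)
Cumulative distance at C ≈ 819 NM.

819 NM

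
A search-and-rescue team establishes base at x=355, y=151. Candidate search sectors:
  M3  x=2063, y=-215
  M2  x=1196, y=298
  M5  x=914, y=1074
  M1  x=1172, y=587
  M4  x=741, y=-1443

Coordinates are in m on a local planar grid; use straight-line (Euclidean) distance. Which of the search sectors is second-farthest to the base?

Distance to each, sorted:
M3: 1746.8 m
M4: 1640.1 m
M5: 1079.1 m
M1: 926.1 m
M2: 853.8 m
The second-farthest is M4 at 1640.1 m.

M4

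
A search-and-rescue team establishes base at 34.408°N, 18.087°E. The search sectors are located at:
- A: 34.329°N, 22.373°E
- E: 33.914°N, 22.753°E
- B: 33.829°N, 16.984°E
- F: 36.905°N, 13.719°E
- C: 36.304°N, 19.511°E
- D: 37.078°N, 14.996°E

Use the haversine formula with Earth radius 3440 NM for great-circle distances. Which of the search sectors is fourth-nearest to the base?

D

Distance to each, sorted:
B: 64.9 NM
C: 133.5 NM
A: 212.4 NM
D: 219.9 NM
E: 233.7 NM
F: 260.5 NM
The fourth-nearest is D at 219.9 NM.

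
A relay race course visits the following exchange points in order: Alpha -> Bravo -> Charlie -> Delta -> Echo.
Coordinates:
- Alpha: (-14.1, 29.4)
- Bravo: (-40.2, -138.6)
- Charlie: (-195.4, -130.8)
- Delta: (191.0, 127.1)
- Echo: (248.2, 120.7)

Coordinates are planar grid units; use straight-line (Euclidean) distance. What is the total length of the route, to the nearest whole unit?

Leg distances:
Alpha→Bravo: 170.0  (cumulative 170.0)
Bravo→Charlie: 155.4  (cumulative 325.4)
Charlie→Delta: 464.6  (cumulative 790.0)
Delta→Echo: 57.6  (cumulative 847.5)
Total route length ≈ 848.

848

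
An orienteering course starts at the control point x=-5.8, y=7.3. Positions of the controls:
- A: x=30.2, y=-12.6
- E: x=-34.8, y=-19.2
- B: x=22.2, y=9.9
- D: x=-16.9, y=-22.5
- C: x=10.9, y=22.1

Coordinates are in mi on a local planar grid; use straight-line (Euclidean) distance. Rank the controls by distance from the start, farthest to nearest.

Computing each straight-line distance from x=-5.8, y=7.3:
A x=30.2, y=-12.6: 41.1 mi
E x=-34.8, y=-19.2: 39.3 mi
D x=-16.9, y=-22.5: 31.8 mi
B x=22.2, y=9.9: 28.1 mi
C x=10.9, y=22.1: 22.3 mi

A, E, D, B, C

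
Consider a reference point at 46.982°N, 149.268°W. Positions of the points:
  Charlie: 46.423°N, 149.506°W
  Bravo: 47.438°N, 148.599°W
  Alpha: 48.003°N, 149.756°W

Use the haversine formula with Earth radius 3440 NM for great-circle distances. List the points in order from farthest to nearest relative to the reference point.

Distance from the reference point at 46.982°N, 149.268°W to each:
Alpha 48.003°N, 149.756°W: 64.4 NM
Bravo 47.438°N, 148.599°W: 38.7 NM
Charlie 46.423°N, 149.506°W: 35.0 NM

Alpha, Bravo, Charlie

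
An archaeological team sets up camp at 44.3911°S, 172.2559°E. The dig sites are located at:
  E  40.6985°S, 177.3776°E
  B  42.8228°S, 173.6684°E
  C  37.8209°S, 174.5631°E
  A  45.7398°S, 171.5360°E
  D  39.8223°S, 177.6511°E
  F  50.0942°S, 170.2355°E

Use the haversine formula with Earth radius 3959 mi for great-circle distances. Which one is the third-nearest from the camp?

E

Distance to each, sorted:
A: 99.6 mi
B: 129.4 mi
E: 364.7 mi
F: 405.3 mi
D: 419.5 mi
C: 469.6 mi
The third-nearest is E at 364.7 mi.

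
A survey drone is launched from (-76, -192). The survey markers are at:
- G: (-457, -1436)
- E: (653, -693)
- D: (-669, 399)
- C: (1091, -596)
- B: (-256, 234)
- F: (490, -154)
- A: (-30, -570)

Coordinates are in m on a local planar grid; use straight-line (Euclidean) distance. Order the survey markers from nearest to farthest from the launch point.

A, B, F, D, E, C, G

Distance from the launch point at (-76, -192) to each:
A (-30, -570): 380.8 m
B (-256, 234): 462.5 m
F (490, -154): 567.3 m
D (-669, 399): 837.2 m
E (653, -693): 884.6 m
C (1091, -596): 1235.0 m
G (-457, -1436): 1301.0 m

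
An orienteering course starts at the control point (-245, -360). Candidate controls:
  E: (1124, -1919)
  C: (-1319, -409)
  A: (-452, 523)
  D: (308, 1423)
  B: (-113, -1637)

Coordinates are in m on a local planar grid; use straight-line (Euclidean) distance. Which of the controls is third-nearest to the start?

Distance to each, sorted:
A: 906.9 m
C: 1075.1 m
B: 1283.8 m
D: 1866.8 m
E: 2074.8 m
The third-nearest is B at 1283.8 m.

B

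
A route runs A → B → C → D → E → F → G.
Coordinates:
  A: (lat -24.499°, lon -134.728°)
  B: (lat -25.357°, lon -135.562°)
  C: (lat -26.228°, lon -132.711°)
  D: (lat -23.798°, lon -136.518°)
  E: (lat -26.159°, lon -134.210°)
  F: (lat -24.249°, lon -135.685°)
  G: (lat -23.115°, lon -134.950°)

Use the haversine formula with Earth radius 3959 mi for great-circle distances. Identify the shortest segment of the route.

A–B

Leg distances:
A→B: 79.0 mi
B→C: 187.3 mi
C→D: 291.6 mi
D→E: 218.0 mi
E→F: 161.0 mi
F→G: 91.1 mi
The shortest leg is A–B at 79.0 mi.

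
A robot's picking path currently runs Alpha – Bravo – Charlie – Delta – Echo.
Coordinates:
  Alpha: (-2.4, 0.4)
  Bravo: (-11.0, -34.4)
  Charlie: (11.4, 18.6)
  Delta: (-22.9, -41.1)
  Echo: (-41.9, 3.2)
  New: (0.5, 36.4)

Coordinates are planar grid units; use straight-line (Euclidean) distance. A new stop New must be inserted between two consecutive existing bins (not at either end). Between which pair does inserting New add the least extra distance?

between Charlie and Delta

Added distance for inserting New between each consecutive pair:
Alpha–Bravo: 72.0
Bravo–Charlie: 35.1
Charlie–Delta: 33.0
Delta–Echo: 86.6
Smallest added distance is 33.0, inserting between Charlie and Delta.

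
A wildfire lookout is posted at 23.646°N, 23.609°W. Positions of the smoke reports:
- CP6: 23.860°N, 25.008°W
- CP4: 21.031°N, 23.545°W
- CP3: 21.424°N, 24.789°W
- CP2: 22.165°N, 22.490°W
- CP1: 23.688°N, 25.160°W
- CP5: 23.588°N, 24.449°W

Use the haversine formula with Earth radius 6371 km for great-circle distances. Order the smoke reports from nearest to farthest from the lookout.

Distances from the lookout:
CP5 23.588°N, 24.449°W: 85.8 km
CP6 23.860°N, 25.008°W: 144.4 km
CP1 23.688°N, 25.160°W: 158.0 km
CP2 22.165°N, 22.490°W: 200.6 km
CP3 21.424°N, 24.789°W: 275.2 km
CP4 21.031°N, 23.545°W: 290.8 km

CP5, CP6, CP1, CP2, CP3, CP4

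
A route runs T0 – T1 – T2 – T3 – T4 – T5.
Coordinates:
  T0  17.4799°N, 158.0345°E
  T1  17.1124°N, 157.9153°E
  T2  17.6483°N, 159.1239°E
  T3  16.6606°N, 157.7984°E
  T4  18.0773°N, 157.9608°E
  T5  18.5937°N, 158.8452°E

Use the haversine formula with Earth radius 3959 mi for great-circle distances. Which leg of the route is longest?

Leg distances:
T0→T1: 26.6 mi
T1→T2: 87.9 mi
T2→T3: 111.0 mi
T3→T4: 98.5 mi
T4→T5: 68.1 mi
The longest leg is T2–T3 at 111.0 mi.

T2–T3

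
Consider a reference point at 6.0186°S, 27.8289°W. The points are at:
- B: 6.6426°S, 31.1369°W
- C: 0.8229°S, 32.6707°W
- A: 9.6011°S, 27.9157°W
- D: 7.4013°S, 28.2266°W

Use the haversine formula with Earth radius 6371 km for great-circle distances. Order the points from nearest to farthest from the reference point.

D, B, A, C

Computing each great-circle distance from 6.0186°S, 27.8289°W:
D 7.4013°S, 28.2266°W: 159.9 km
B 6.6426°S, 31.1369°W: 372.1 km
A 9.6011°S, 27.9157°W: 398.5 km
C 0.8229°S, 32.6707°W: 788.9 km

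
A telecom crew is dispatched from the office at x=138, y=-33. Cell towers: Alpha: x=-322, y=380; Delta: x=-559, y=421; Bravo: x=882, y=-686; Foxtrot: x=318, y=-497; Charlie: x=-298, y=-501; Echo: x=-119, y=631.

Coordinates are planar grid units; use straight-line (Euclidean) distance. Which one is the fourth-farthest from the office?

Distance to each, sorted:
Bravo: 989.9
Delta: 831.8
Echo: 712.0
Charlie: 639.6
Alpha: 618.2
Foxtrot: 497.7
The fourth-farthest is Charlie at 639.6.

Charlie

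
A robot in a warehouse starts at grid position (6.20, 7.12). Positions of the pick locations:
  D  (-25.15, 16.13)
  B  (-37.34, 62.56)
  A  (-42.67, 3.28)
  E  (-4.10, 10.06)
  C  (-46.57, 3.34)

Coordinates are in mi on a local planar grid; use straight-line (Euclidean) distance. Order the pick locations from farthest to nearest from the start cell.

Distances from the start cell:
B (-37.34, 62.56): 70.5 mi
C (-46.57, 3.34): 52.9 mi
A (-42.67, 3.28): 49.0 mi
D (-25.15, 16.13): 32.6 mi
E (-4.10, 10.06): 10.7 mi

B, C, A, D, E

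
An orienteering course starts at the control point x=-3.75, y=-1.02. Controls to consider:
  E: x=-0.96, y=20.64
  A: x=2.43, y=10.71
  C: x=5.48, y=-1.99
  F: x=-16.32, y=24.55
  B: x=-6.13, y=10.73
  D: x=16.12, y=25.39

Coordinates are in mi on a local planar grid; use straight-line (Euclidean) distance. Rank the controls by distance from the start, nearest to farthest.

C, B, A, E, F, D

Computing each straight-line distance from x=-3.75, y=-1.02:
C x=5.48, y=-1.99: 9.3 mi
B x=-6.13, y=10.73: 12.0 mi
A x=2.43, y=10.71: 13.3 mi
E x=-0.96, y=20.64: 21.8 mi
F x=-16.32, y=24.55: 28.5 mi
D x=16.12, y=25.39: 33.1 mi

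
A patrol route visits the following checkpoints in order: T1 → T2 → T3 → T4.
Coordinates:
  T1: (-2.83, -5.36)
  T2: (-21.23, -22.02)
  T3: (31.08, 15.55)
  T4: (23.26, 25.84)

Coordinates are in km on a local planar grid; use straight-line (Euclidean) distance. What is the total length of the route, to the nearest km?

Leg distances:
T1→T2: 24.8 km  (cumulative 24.8 km)
T2→T3: 64.4 km  (cumulative 89.2 km)
T3→T4: 12.9 km  (cumulative 102.1 km)
Total route length ≈ 102 km.

102 km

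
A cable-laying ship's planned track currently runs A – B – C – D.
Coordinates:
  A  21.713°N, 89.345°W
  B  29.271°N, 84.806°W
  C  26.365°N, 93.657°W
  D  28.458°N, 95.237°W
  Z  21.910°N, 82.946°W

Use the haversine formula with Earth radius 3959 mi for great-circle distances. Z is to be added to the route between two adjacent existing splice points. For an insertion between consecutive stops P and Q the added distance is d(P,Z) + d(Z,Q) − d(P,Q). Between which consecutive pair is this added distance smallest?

between A and B

Added distance for inserting Z between each consecutive pair:
A–B: 338.5 mi
B–C: 686.7 mi
C–D: 1458.8 mi
Smallest added distance is 338.5 mi, inserting between A and B.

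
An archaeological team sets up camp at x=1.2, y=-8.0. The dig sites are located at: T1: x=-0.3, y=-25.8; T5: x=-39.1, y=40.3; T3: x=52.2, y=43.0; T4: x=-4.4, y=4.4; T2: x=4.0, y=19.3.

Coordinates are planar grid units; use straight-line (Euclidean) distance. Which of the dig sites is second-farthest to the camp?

Distances from the camp (x=1.2, y=-8.0):
T3: 72.1
T5: 62.9
T2: 27.4
T1: 17.9
T4: 13.6
The second-farthest is T5 at 62.9.

T5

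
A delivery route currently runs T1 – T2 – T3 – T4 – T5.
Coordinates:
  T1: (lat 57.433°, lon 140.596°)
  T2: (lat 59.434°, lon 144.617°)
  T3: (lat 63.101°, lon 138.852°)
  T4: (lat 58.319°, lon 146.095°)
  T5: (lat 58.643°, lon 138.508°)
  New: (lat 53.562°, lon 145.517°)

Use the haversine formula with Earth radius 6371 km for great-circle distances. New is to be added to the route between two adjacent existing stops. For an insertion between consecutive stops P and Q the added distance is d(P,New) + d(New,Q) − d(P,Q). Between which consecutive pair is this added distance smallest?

between T4 and T5

Added distance for inserting New between each consecutive pair:
T1–T2: 862.5 km
T2–T3: 1272.9 km
T3–T4: 997.6 km
T4–T5: 800.0 km
Smallest added distance is 800.0 km, inserting between T4 and T5.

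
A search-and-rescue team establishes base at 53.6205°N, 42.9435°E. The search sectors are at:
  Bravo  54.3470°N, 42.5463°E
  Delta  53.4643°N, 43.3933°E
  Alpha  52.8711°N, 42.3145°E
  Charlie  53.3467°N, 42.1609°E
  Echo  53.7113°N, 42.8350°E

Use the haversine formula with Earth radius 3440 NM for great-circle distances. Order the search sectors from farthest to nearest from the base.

Distances from the base:
Alpha 52.8711°N, 42.3145°E: 50.3 NM
Bravo 54.3470°N, 42.5463°E: 45.8 NM
Charlie 53.3467°N, 42.1609°E: 32.4 NM
Delta 53.4643°N, 43.3933°E: 18.6 NM
Echo 53.7113°N, 42.8350°E: 6.7 NM

Alpha, Bravo, Charlie, Delta, Echo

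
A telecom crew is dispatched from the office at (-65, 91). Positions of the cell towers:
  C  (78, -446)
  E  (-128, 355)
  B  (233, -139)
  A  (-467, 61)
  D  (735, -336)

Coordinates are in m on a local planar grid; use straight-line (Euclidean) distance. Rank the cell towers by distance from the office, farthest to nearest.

D, C, A, B, E

Computing each straight-line distance from (-65, 91):
D (735, -336): 906.8 m
C (78, -446): 555.7 m
A (-467, 61): 403.1 m
B (233, -139): 376.4 m
E (-128, 355): 271.4 m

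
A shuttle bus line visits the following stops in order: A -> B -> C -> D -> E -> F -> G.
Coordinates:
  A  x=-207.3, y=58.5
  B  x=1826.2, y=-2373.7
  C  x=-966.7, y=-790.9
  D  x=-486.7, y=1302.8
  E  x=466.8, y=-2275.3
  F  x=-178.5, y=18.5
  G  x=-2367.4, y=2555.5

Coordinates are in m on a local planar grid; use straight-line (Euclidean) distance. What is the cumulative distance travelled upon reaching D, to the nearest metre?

8529 m

Leg distances:
A→B: 3170.3 m  (cumulative 3170.3 m)
B→C: 3210.2 m  (cumulative 6380.5 m)
C→D: 2148.0 m  (cumulative 8528.5 m)
Cumulative distance at D ≈ 8529 m.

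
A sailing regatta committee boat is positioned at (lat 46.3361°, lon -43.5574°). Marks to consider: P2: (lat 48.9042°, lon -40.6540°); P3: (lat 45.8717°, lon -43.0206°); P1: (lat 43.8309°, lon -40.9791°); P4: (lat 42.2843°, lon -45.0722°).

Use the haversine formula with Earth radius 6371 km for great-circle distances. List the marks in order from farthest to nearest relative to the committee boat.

P4, P2, P1, P3

Distances from the committee boat:
P4 (lat 42.2843°, lon -45.0722°): 466.4 km
P2 (lat 48.9042°, lon -40.6540°): 359.0 km
P1 (lat 43.8309°, lon -40.9791°): 344.3 km
P3 (lat 45.8717°, lon -43.0206°): 66.2 km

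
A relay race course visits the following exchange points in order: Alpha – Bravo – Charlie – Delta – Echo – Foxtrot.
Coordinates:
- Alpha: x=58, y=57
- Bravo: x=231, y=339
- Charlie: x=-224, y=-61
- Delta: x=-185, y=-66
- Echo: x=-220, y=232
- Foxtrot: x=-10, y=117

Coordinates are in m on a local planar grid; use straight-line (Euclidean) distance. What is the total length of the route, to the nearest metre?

Leg distances:
Alpha→Bravo: 330.8 m  (cumulative 330.8 m)
Bravo→Charlie: 605.8 m  (cumulative 936.7 m)
Charlie→Delta: 39.3 m  (cumulative 976.0 m)
Delta→Echo: 300.0 m  (cumulative 1276.0 m)
Echo→Foxtrot: 239.4 m  (cumulative 1515.5 m)
Total route length ≈ 1515 m.

1515 m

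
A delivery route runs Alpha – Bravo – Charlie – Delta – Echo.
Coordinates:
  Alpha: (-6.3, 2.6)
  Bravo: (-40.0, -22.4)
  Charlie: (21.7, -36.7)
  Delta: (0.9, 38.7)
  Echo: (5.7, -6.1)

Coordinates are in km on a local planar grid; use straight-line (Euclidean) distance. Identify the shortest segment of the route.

Leg distances:
Alpha→Bravo: 42.0 km
Bravo→Charlie: 63.3 km
Charlie→Delta: 78.2 km
Delta→Echo: 45.1 km
The shortest leg is Alpha–Bravo at 42.0 km.

Alpha–Bravo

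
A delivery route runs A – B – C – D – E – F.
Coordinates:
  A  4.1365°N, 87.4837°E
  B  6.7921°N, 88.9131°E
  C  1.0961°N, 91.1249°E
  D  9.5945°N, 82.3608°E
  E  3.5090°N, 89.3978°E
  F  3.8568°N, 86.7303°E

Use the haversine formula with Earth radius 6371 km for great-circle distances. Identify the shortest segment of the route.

Leg distances:
A→B: 335.0 km
B→C: 679.2 km
C→D: 1353.8 km
D→E: 1030.3 km
E→F: 298.5 km
The shortest leg is E–F at 298.5 km.

E–F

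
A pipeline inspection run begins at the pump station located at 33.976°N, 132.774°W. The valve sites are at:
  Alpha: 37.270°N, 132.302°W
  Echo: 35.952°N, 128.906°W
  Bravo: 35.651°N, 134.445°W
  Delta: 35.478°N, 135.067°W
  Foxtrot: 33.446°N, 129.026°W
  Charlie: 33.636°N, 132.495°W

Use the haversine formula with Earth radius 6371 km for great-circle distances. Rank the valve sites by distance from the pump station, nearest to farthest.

Distance from the pump station at 33.976°N, 132.774°W to each:
Charlie 33.636°N, 132.495°W: 45.8 km
Bravo 35.651°N, 134.445°W: 240.7 km
Delta 35.478°N, 135.067°W: 268.0 km
Foxtrot 33.446°N, 129.026°W: 351.6 km
Alpha 37.270°N, 132.302°W: 368.8 km
Echo 35.952°N, 128.906°W: 415.3 km

Charlie, Bravo, Delta, Foxtrot, Alpha, Echo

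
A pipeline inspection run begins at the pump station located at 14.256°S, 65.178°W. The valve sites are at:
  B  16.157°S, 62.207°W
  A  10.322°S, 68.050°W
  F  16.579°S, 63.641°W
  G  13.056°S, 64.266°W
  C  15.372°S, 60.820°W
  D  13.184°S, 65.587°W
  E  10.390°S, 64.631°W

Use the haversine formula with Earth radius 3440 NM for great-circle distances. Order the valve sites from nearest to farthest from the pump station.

Distances from the pump station:
D 13.184°S, 65.587°W: 68.6 NM
G 13.056°S, 64.266°W: 89.6 NM
F 16.579°S, 63.641°W: 165.4 NM
B 16.157°S, 62.207°W: 206.5 NM
E 10.390°S, 64.631°W: 234.3 NM
C 15.372°S, 60.820°W: 261.7 NM
A 10.322°S, 68.050°W: 290.1 NM

D, G, F, B, E, C, A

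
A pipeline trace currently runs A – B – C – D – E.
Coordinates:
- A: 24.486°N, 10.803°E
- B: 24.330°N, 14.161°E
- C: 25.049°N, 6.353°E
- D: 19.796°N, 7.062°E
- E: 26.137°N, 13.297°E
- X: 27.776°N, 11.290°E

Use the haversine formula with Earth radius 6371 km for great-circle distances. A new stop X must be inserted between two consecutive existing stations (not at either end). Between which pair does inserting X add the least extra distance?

Added distance for inserting X between each consecutive pair:
A–B: 507.2 km
B–C: 263.4 km
C–D: 974.8 km
D–E: 304.9 km
Smallest added distance is 263.4 km, inserting between B and C.

between B and C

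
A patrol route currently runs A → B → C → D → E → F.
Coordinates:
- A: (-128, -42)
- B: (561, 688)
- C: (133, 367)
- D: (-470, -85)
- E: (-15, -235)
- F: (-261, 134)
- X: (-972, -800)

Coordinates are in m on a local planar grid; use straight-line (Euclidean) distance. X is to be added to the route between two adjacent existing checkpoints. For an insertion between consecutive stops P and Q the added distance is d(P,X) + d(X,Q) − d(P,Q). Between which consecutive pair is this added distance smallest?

Added distance for inserting X between each consecutive pair:
A–B: 2267.0 m
B–C: 3208.6 m
C–D: 1727.2 m
D–E: 1505.9 m
E–F: 1841.7 m
Smallest added distance is 1505.9 m, inserting between D and E.

between D and E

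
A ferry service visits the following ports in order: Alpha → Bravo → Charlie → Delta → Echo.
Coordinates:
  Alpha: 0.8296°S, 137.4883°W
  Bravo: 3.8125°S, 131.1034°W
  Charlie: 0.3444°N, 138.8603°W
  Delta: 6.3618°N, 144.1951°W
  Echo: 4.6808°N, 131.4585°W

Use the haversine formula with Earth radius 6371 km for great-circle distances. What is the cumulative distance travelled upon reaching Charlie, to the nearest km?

Leg distances:
Alpha→Bravo: 783.0 km  (cumulative 783.0 km)
Bravo→Charlie: 978.1 km  (cumulative 1761.1 km)
Cumulative distance at Charlie ≈ 1761 km.

1761 km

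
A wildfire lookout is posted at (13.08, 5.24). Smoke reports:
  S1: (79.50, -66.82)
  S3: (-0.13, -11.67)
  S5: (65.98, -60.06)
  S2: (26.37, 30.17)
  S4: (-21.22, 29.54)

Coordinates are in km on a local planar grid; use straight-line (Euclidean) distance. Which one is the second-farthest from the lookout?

S5

Distance to each, sorted:
S1: 98.0 km
S5: 84.0 km
S4: 42.0 km
S2: 28.3 km
S3: 21.5 km
The second-farthest is S5 at 84.0 km.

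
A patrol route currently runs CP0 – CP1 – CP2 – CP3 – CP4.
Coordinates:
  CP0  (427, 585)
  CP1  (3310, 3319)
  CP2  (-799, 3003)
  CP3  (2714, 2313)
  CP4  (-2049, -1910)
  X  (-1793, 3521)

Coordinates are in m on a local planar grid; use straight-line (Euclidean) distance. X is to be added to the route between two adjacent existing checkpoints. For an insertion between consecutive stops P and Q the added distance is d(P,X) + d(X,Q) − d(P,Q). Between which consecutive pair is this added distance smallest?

Added distance for inserting X between each consecutive pair:
CP0–CP1: 4814.6 m
CP1–CP2: 2106.7 m
CP2–CP3: 2206.8 m
CP3–CP4: 3737.6 m
Smallest added distance is 2106.7 m, inserting between CP1 and CP2.

between CP1 and CP2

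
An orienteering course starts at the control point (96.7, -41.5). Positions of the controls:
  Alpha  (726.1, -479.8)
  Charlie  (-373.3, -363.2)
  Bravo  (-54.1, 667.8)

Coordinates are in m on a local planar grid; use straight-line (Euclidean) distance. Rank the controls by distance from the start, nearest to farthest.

Distances from the start:
Charlie (-373.3, -363.2): 569.6 m
Bravo (-54.1, 667.8): 725.2 m
Alpha (726.1, -479.8): 767.0 m

Charlie, Bravo, Alpha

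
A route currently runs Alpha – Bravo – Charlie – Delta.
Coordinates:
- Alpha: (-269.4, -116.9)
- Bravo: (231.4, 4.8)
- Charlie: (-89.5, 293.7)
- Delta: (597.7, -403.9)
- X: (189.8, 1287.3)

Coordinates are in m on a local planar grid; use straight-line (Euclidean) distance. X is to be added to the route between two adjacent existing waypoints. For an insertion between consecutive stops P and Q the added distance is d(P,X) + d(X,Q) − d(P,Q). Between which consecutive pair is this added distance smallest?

between Charlie and Delta

Added distance for inserting X between each consecutive pair:
Alpha–Bravo: 2245.2 m
Bravo–Charlie: 1883.5 m
Charlie–Delta: 1792.6 m
Smallest added distance is 1792.6 m, inserting between Charlie and Delta.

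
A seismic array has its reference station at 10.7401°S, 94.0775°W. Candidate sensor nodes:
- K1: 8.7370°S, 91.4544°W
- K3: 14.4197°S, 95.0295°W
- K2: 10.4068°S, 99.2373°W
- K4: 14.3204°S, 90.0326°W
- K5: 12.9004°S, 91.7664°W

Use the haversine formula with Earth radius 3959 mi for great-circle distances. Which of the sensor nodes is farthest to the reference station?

Distance to each, sorted:
K4: 368.3 mi
K2: 351.2 mi
K3: 262.2 mi
K1: 226.0 mi
K5: 216.1 mi
The farthest is K4 at 368.3 mi.

K4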